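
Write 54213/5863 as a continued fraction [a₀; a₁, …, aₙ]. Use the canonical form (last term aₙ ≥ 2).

54213 = 9·5863 + 1446
5863 = 4·1446 + 79
1446 = 18·79 + 24
79 = 3·24 + 7
24 = 3·7 + 3
7 = 2·3 + 1
3 = 3·1 + 0  (stop)
So 54213/5863 = [9; 4, 18, 3, 3, 2, 3].

[9; 4, 18, 3, 3, 2, 3]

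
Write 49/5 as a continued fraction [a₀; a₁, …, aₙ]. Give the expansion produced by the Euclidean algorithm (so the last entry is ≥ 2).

[9; 1, 4]

49 = 9*5 + 4
5 = 1*4 + 1
4 = 4*1 + 0  (stop)
So 49/5 = [9; 1, 4].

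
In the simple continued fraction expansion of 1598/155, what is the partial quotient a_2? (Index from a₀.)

1598 = 10·155 + 48   →  a_0 = 10
155 = 3·48 + 11   →  a_1 = 3
48 = 4·11 + 4   →  a_2 = 4

4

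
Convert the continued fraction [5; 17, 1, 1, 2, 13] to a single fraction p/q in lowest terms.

5962/1179

Fold from the inside: start with 13/1.
  2 + 1/13 = 27/13
  1 + 13/27 = 40/27
  1 + 27/40 = 67/40
  17 + 40/67 = 1179/67
  5 + 67/1179 = 5962/1179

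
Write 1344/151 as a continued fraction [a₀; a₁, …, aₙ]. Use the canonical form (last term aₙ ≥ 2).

1344 = 8·151 + 136
151 = 1·136 + 15
136 = 9·15 + 1
15 = 15·1 + 0  (stop)
So 1344/151 = [8; 1, 9, 15].

[8; 1, 9, 15]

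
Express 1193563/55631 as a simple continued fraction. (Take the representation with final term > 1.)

[21; 2, 5, 18, 13, 5, 4]

1193563 = 21·55631 + 25312
55631 = 2·25312 + 5007
25312 = 5·5007 + 277
5007 = 18·277 + 21
277 = 13·21 + 4
21 = 5·4 + 1
4 = 4·1 + 0  (stop)
So 1193563/55631 = [21; 2, 5, 18, 13, 5, 4].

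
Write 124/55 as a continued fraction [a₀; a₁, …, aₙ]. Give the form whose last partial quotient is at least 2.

124 = 2*55 + 14
55 = 3*14 + 13
14 = 1*13 + 1
13 = 13*1 + 0  (stop)
So 124/55 = [2; 3, 1, 13].

[2; 3, 1, 13]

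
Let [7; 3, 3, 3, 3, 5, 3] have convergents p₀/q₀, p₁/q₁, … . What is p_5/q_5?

Using pₖ = aₖpₖ₋₁ + pₖ₋₂, qₖ = aₖqₖ₋₁ + qₖ₋₂ (with p₋₁=1, p₋₂=0, q₋₁=0, q₋₂=1):
  k=0: a=7, p=7, q=1
  k=1: a=3, p=22, q=3
  k=2: a=3, p=73, q=10
  k=3: a=3, p=241, q=33
  k=4: a=3, p=796, q=109
  k=5: a=5, p=4221, q=578

4221/578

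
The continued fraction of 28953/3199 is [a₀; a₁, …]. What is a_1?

19

28953 = 9·3199 + 162   →  a_0 = 9
3199 = 19·162 + 121   →  a_1 = 19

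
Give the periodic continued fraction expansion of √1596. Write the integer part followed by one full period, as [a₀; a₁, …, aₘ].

a₀ = ⌊√1596⌋ = 39.
With m₀=0, d₀=1 and mₖ₊₁ = dₖaₖ − mₖ, dₖ₊₁ = (n − mₖ₊₁²)/dₖ, aₖ₊₁ = ⌊(a₀+mₖ₊₁)/dₖ₊₁⌋:
  k=1: m=39, d=75, a=1
  k=2: m=36, d=4, a=18
  k=3: m=36, d=75, a=1
  k=4: m=39, d=1, a=78
d=1 and a=2a₀=78 at k=4, so the next step gives (m, d) = (39, 75) again — its k=1 value — and the period has length 4.

[39; 1, 18, 1, 78]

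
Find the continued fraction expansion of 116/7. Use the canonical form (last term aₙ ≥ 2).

116 = 16×7 + 4
7 = 1×4 + 3
4 = 1×3 + 1
3 = 3×1 + 0  (stop)
So 116/7 = [16; 1, 1, 3].

[16; 1, 1, 3]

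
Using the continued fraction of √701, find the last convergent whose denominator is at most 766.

√701 = [26; 2, 10, 10, 2, 52, …] (period length 5).
Convergents:
  p_0/q_0 = 26/1
  p_1/q_1 = 53/2
  p_2/q_2 = 556/21
  p_3/q_3 = 5613/212
  p_4/q_4 = 11782/445
  p_5/q_5 = 618277/23352
q_4 = 445 ≤ 766 < 23352 = q_5, so the answer is 11782/445.

11782/445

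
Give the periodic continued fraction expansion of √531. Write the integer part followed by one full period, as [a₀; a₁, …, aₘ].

a₀ = ⌊√531⌋ = 23.
With m₀=0, d₀=1 and mₖ₊₁ = dₖaₖ − mₖ, dₖ₊₁ = (n − mₖ₊₁²)/dₖ, aₖ₊₁ = ⌊(a₀+mₖ₊₁)/dₖ₊₁⌋:
  k=1: m=23, d=2, a=23
  k=2: m=23, d=1, a=46
d=1 and a=2a₀=46 at k=2, so the next step gives (m, d) = (23, 2) again — its k=1 value — and the period has length 2.

[23; 23, 46]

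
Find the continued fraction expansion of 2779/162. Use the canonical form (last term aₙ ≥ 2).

[17; 6, 2, 12]

2779 = 17×162 + 25
162 = 6×25 + 12
25 = 2×12 + 1
12 = 12×1 + 0  (stop)
So 2779/162 = [17; 6, 2, 12].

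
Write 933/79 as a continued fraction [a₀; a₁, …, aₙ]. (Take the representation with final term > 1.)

933 = 11*79 + 64
79 = 1*64 + 15
64 = 4*15 + 4
15 = 3*4 + 3
4 = 1*3 + 1
3 = 3*1 + 0  (stop)
So 933/79 = [11; 1, 4, 3, 1, 3].

[11; 1, 4, 3, 1, 3]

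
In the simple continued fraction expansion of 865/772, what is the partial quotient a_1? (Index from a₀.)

865 = 1·772 + 93   →  a_0 = 1
772 = 8·93 + 28   →  a_1 = 8

8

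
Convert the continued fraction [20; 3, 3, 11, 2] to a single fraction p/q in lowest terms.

Fold from the inside: start with 2/1.
  11 + 1/2 = 23/2
  3 + 2/23 = 71/23
  3 + 23/71 = 236/71
  20 + 71/236 = 4791/236

4791/236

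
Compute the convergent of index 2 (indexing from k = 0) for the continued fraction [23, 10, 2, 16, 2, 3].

485/21

Using pₖ = aₖpₖ₋₁ + pₖ₋₂, qₖ = aₖqₖ₋₁ + qₖ₋₂ (with p₋₁=1, p₋₂=0, q₋₁=0, q₋₂=1):
  k=0: a=23, p=23, q=1
  k=1: a=10, p=231, q=10
  k=2: a=2, p=485, q=21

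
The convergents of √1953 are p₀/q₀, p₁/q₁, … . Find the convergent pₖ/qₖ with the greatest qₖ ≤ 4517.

√1953 = [44; 5, 5, 3, 12, 3, 5, 5, 88, …] (period length 8).
Convergents:
  p_0/q_0 = 44/1
  p_1/q_1 = 221/5
  p_2/q_2 = 1149/26
  p_3/q_3 = 3668/83
  p_4/q_4 = 45165/1022
  p_5/q_5 = 139163/3149
  p_6/q_6 = 740980/16767
q_5 = 3149 ≤ 4517 < 16767 = q_6, so the answer is 139163/3149.

139163/3149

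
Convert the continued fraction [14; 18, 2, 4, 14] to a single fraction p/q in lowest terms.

Using pₖ = aₖpₖ₋₁ + pₖ₋₂ and qₖ = aₖqₖ₋₁ + qₖ₋₂:
  k=0: a=14, p=14, q=1
  k=1: a=18, p=253, q=18
  k=2: a=2, p=520, q=37
  k=3: a=4, p=2333, q=166
  k=4: a=14, p=33182, q=2361

33182/2361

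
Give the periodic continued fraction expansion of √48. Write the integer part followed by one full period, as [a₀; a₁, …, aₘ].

a₀ = ⌊√48⌋ = 6.

[6; 1, 12]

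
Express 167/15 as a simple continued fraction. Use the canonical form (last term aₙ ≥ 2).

167 = 11×15 + 2
15 = 7×2 + 1
2 = 2×1 + 0  (stop)
So 167/15 = [11; 7, 2].

[11; 7, 2]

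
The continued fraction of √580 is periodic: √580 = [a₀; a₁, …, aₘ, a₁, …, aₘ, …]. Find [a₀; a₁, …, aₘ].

[24; 12, 48]

a₀ = ⌊√580⌋ = 24.
With m₀=0, d₀=1 and mₖ₊₁ = dₖaₖ − mₖ, dₖ₊₁ = (n − mₖ₊₁²)/dₖ, aₖ₊₁ = ⌊(a₀+mₖ₊₁)/dₖ₊₁⌋:
  k=1: m=24, d=4, a=12
  k=2: m=24, d=1, a=48
d=1 and a=2a₀=48 at k=2, so the next step gives (m, d) = (24, 4) again — its k=1 value — and the period has length 2.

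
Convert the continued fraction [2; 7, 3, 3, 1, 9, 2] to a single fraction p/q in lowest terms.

4169/1951

Fold from the inside: start with 2/1.
  9 + 1/2 = 19/2
  1 + 2/19 = 21/19
  3 + 19/21 = 82/21
  3 + 21/82 = 267/82
  7 + 82/267 = 1951/267
  2 + 267/1951 = 4169/1951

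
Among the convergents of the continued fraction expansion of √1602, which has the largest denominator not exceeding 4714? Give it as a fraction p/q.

128120/3201

√1602 = [40; 40, 80, …] (period length 2).
Convergents:
  p_0/q_0 = 40/1
  p_1/q_1 = 1601/40
  p_2/q_2 = 128120/3201
  p_3/q_3 = 5126401/128080
q_2 = 3201 ≤ 4714 < 128080 = q_3, so the answer is 128120/3201.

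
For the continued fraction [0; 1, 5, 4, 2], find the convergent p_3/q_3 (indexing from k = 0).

Using pₖ = aₖpₖ₋₁ + pₖ₋₂, qₖ = aₖqₖ₋₁ + qₖ₋₂ (with p₋₁=1, p₋₂=0, q₋₁=0, q₋₂=1):
  k=0: a=0, p=0, q=1
  k=1: a=1, p=1, q=1
  k=2: a=5, p=5, q=6
  k=3: a=4, p=21, q=25

21/25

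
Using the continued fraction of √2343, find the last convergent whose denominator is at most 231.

10649/220

√2343 = [48; 2, 2, 8, 2, 2, 96, …] (period length 6).
Convergents:
  p_0/q_0 = 48/1
  p_1/q_1 = 97/2
  p_2/q_2 = 242/5
  p_3/q_3 = 2033/42
  p_4/q_4 = 4308/89
  p_5/q_5 = 10649/220
  p_6/q_6 = 1026612/21209
q_5 = 220 ≤ 231 < 21209 = q_6, so the answer is 10649/220.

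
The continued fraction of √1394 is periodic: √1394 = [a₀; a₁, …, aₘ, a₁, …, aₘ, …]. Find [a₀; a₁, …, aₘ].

a₀ = ⌊√1394⌋ = 37.

[37; 2, 1, 36, 1, 2, 74]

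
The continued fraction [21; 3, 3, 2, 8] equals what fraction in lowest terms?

Using pₖ = aₖpₖ₋₁ + pₖ₋₂ and qₖ = aₖqₖ₋₁ + qₖ₋₂:
  k=0: a=21, p=21, q=1
  k=1: a=3, p=64, q=3
  k=2: a=3, p=213, q=10
  k=3: a=2, p=490, q=23
  k=4: a=8, p=4133, q=194

4133/194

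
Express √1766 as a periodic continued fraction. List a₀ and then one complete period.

a₀ = ⌊√1766⌋ = 42.
With m₀=0, d₀=1 and mₖ₊₁ = dₖaₖ − mₖ, dₖ₊₁ = (n − mₖ₊₁²)/dₖ, aₖ₊₁ = ⌊(a₀+mₖ₊₁)/dₖ₊₁⌋:
  k=1: m=42, d=2, a=42
  k=2: m=42, d=1, a=84
d=1 and a=2a₀=84 at k=2, so the next step gives (m, d) = (42, 2) again — its k=1 value — and the period has length 2.

[42; 42, 84]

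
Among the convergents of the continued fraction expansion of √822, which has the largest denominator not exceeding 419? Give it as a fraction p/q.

√822 = [28; 1, 2, 28, 2, 1, 56, …] (period length 6).
Convergents:
  p_0/q_0 = 28/1
  p_1/q_1 = 29/1
  p_2/q_2 = 86/3
  p_3/q_3 = 2437/85
  p_4/q_4 = 4960/173
  p_5/q_5 = 7397/258
  p_6/q_6 = 419192/14621
q_5 = 258 ≤ 419 < 14621 = q_6, so the answer is 7397/258.

7397/258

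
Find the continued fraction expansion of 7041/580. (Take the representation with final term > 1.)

[12; 7, 6, 4, 3]

7041 = 12*580 + 81
580 = 7*81 + 13
81 = 6*13 + 3
13 = 4*3 + 1
3 = 3*1 + 0  (stop)
So 7041/580 = [12; 7, 6, 4, 3].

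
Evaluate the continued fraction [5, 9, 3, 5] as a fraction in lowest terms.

761/149

Fold from the inside: start with 5/1.
  3 + 1/5 = 16/5
  9 + 5/16 = 149/16
  5 + 16/149 = 761/149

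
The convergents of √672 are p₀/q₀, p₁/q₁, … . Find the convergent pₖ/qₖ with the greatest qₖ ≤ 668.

17161/662

√672 = [25; 1, 11, 1, 50, …] (period length 4).
Convergents:
  p_0/q_0 = 25/1
  p_1/q_1 = 26/1
  p_2/q_2 = 311/12
  p_3/q_3 = 337/13
  p_4/q_4 = 17161/662
  p_5/q_5 = 17498/675
q_4 = 662 ≤ 668 < 675 = q_5, so the answer is 17161/662.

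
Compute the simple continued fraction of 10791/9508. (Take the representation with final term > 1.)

10791 = 1*9508 + 1283
9508 = 7*1283 + 527
1283 = 2*527 + 229
527 = 2*229 + 69
229 = 3*69 + 22
69 = 3*22 + 3
22 = 7*3 + 1
3 = 3*1 + 0  (stop)
So 10791/9508 = [1; 7, 2, 2, 3, 3, 7, 3].

[1; 7, 2, 2, 3, 3, 7, 3]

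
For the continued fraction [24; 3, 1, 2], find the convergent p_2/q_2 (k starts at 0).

97/4

Using pₖ = aₖpₖ₋₁ + pₖ₋₂, qₖ = aₖqₖ₋₁ + qₖ₋₂ (with p₋₁=1, p₋₂=0, q₋₁=0, q₋₂=1):
  k=0: a=24, p=24, q=1
  k=1: a=3, p=73, q=3
  k=2: a=1, p=97, q=4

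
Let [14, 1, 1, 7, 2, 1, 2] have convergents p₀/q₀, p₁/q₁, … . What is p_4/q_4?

Using pₖ = aₖpₖ₋₁ + pₖ₋₂, qₖ = aₖqₖ₋₁ + qₖ₋₂ (with p₋₁=1, p₋₂=0, q₋₁=0, q₋₂=1):
  k=0: a=14, p=14, q=1
  k=1: a=1, p=15, q=1
  k=2: a=1, p=29, q=2
  k=3: a=7, p=218, q=15
  k=4: a=2, p=465, q=32

465/32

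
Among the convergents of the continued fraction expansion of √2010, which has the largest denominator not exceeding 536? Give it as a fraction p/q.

√2010 = [44; 1, 4, 1, 88, …] (period length 4).
Convergents:
  p_0/q_0 = 44/1
  p_1/q_1 = 45/1
  p_2/q_2 = 224/5
  p_3/q_3 = 269/6
  p_4/q_4 = 23896/533
  p_5/q_5 = 24165/539
q_4 = 533 ≤ 536 < 539 = q_5, so the answer is 23896/533.

23896/533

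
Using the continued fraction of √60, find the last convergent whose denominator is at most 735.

1921/248

√60 = [7; 1, 2, 1, 14, …] (period length 4).
Convergents:
  p_0/q_0 = 7/1
  p_1/q_1 = 8/1
  p_2/q_2 = 23/3
  p_3/q_3 = 31/4
  p_4/q_4 = 457/59
  p_5/q_5 = 488/63
  p_6/q_6 = 1433/185
  p_7/q_7 = 1921/248
  p_8/q_8 = 28327/3657
q_7 = 248 ≤ 735 < 3657 = q_8, so the answer is 1921/248.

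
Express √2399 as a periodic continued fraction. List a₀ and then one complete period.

[48; 1, 47, 1, 96]

a₀ = ⌊√2399⌋ = 48.
With m₀=0, d₀=1 and mₖ₊₁ = dₖaₖ − mₖ, dₖ₊₁ = (n − mₖ₊₁²)/dₖ, aₖ₊₁ = ⌊(a₀+mₖ₊₁)/dₖ₊₁⌋:
  k=1: m=48, d=95, a=1
  k=2: m=47, d=2, a=47
  k=3: m=47, d=95, a=1
  k=4: m=48, d=1, a=96
d=1 and a=2a₀=96 at k=4, so the next step gives (m, d) = (48, 95) again — its k=1 value — and the period has length 4.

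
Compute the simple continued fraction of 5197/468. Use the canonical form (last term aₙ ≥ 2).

[11; 9, 1, 1, 4, 2, 2]

5197 = 11*468 + 49
468 = 9*49 + 27
49 = 1*27 + 22
27 = 1*22 + 5
22 = 4*5 + 2
5 = 2*2 + 1
2 = 2*1 + 0  (stop)
So 5197/468 = [11; 9, 1, 1, 4, 2, 2].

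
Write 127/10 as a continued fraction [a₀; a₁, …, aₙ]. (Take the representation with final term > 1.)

127 = 12×10 + 7
10 = 1×7 + 3
7 = 2×3 + 1
3 = 3×1 + 0  (stop)
So 127/10 = [12; 1, 2, 3].

[12; 1, 2, 3]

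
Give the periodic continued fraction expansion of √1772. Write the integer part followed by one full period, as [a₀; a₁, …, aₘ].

[42; 10, 1, 1, 20, 1, 1, 10, 84]

a₀ = ⌊√1772⌋ = 42.
With m₀=0, d₀=1 and mₖ₊₁ = dₖaₖ − mₖ, dₖ₊₁ = (n − mₖ₊₁²)/dₖ, aₖ₊₁ = ⌊(a₀+mₖ₊₁)/dₖ₊₁⌋:
  k=1: m=42, d=8, a=10
  k=2: m=38, d=41, a=1
  k=3: m=3, d=43, a=1
  k=4: m=40, d=4, a=20
  k=5: m=40, d=43, a=1
  k=6: m=3, d=41, a=1
  k=7: m=38, d=8, a=10
  k=8: m=42, d=1, a=84
d=1 and a=2a₀=84 at k=8, so the next step gives (m, d) = (42, 8) again — its k=1 value — and the period has length 8.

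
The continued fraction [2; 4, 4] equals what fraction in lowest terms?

38/17

Fold from the inside: start with 4/1.
  4 + 1/4 = 17/4
  2 + 4/17 = 38/17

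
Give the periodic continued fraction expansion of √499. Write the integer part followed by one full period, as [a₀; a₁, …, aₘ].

[22; 2, 1, 21, 1, 2, 44]

a₀ = ⌊√499⌋ = 22.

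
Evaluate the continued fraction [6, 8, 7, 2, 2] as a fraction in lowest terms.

1843/301

Using pₖ = aₖpₖ₋₁ + pₖ₋₂ and qₖ = aₖqₖ₋₁ + qₖ₋₂:
  k=0: a=6, p=6, q=1
  k=1: a=8, p=49, q=8
  k=2: a=7, p=349, q=57
  k=3: a=2, p=747, q=122
  k=4: a=2, p=1843, q=301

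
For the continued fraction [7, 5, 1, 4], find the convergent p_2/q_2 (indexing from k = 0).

43/6

Using pₖ = aₖpₖ₋₁ + pₖ₋₂, qₖ = aₖqₖ₋₁ + qₖ₋₂ (with p₋₁=1, p₋₂=0, q₋₁=0, q₋₂=1):
  k=0: a=7, p=7, q=1
  k=1: a=5, p=36, q=5
  k=2: a=1, p=43, q=6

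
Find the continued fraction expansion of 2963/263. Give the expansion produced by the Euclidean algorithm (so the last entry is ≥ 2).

2963 = 11·263 + 70
263 = 3·70 + 53
70 = 1·53 + 17
53 = 3·17 + 2
17 = 8·2 + 1
2 = 2·1 + 0  (stop)
So 2963/263 = [11; 3, 1, 3, 8, 2].

[11; 3, 1, 3, 8, 2]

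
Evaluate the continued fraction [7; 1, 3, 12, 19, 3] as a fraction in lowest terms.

Fold from the inside: start with 3/1.
  19 + 1/3 = 58/3
  12 + 3/58 = 699/58
  3 + 58/699 = 2155/699
  1 + 699/2155 = 2854/2155
  7 + 2155/2854 = 22133/2854

22133/2854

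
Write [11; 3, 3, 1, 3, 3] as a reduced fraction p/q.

1809/160

Using pₖ = aₖpₖ₋₁ + pₖ₋₂ and qₖ = aₖqₖ₋₁ + qₖ₋₂:
  k=0: a=11, p=11, q=1
  k=1: a=3, p=34, q=3
  k=2: a=3, p=113, q=10
  k=3: a=1, p=147, q=13
  k=4: a=3, p=554, q=49
  k=5: a=3, p=1809, q=160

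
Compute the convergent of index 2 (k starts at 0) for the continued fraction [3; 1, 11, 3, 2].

47/12

Using pₖ = aₖpₖ₋₁ + pₖ₋₂, qₖ = aₖqₖ₋₁ + qₖ₋₂ (with p₋₁=1, p₋₂=0, q₋₁=0, q₋₂=1):
  k=0: a=3, p=3, q=1
  k=1: a=1, p=4, q=1
  k=2: a=11, p=47, q=12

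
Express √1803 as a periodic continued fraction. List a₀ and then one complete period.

a₀ = ⌊√1803⌋ = 42.

[42; 2, 6, 28, 6, 2, 84]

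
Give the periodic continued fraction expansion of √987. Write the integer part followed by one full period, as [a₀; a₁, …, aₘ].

[31; 2, 2, 2, 62]

a₀ = ⌊√987⌋ = 31.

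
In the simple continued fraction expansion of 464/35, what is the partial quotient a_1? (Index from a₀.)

464 = 13·35 + 9   →  a_0 = 13
35 = 3·9 + 8   →  a_1 = 3

3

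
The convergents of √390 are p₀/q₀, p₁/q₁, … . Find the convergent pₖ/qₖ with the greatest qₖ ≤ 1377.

12481/632

√390 = [19; 1, 2, 1, 38, …] (period length 4).
Convergents:
  p_0/q_0 = 19/1
  p_1/q_1 = 20/1
  p_2/q_2 = 59/3
  p_3/q_3 = 79/4
  p_4/q_4 = 3061/155
  p_5/q_5 = 3140/159
  p_6/q_6 = 9341/473
  p_7/q_7 = 12481/632
  p_8/q_8 = 483619/24489
q_7 = 632 ≤ 1377 < 24489 = q_8, so the answer is 12481/632.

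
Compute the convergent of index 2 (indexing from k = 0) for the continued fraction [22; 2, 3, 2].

157/7

Using pₖ = aₖpₖ₋₁ + pₖ₋₂, qₖ = aₖqₖ₋₁ + qₖ₋₂ (with p₋₁=1, p₋₂=0, q₋₁=0, q₋₂=1):
  k=0: a=22, p=22, q=1
  k=1: a=2, p=45, q=2
  k=2: a=3, p=157, q=7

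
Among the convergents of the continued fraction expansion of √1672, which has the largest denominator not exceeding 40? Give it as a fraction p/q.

√1672 = [40; 1, 8, 10, 8, 1, 80, …] (period length 6).
Convergents:
  p_0/q_0 = 40/1
  p_1/q_1 = 41/1
  p_2/q_2 = 368/9
  p_3/q_3 = 3721/91
q_2 = 9 ≤ 40 < 91 = q_3, so the answer is 368/9.

368/9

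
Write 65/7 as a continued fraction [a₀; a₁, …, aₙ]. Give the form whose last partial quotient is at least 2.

[9; 3, 2]

65 = 9·7 + 2
7 = 3·2 + 1
2 = 2·1 + 0  (stop)
So 65/7 = [9; 3, 2].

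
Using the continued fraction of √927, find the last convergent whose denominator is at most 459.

4567/150

√927 = [30; 2, 4, 5, 3, 5, 4, 2, 60, …] (period length 8).
Convergents:
  p_0/q_0 = 30/1
  p_1/q_1 = 61/2
  p_2/q_2 = 274/9
  p_3/q_3 = 1431/47
  p_4/q_4 = 4567/150
  p_5/q_5 = 24266/797
q_4 = 150 ≤ 459 < 797 = q_5, so the answer is 4567/150.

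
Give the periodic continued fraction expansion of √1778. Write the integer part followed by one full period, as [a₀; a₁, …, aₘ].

[42; 6, 84]

a₀ = ⌊√1778⌋ = 42.
With m₀=0, d₀=1 and mₖ₊₁ = dₖaₖ − mₖ, dₖ₊₁ = (n − mₖ₊₁²)/dₖ, aₖ₊₁ = ⌊(a₀+mₖ₊₁)/dₖ₊₁⌋:
  k=1: m=42, d=14, a=6
  k=2: m=42, d=1, a=84
d=1 and a=2a₀=84 at k=2, so the next step gives (m, d) = (42, 14) again — its k=1 value — and the period has length 2.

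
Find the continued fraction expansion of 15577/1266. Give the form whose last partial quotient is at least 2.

[12; 3, 3, 2, 7, 2, 3]

15577 = 12*1266 + 385
1266 = 3*385 + 111
385 = 3*111 + 52
111 = 2*52 + 7
52 = 7*7 + 3
7 = 2*3 + 1
3 = 3*1 + 0  (stop)
So 15577/1266 = [12; 3, 3, 2, 7, 2, 3].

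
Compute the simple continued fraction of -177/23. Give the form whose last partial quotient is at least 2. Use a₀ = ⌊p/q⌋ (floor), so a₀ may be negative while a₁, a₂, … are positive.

[-8; 3, 3, 2]

-177 = -8·23 + 7
23 = 3·7 + 2
7 = 3·2 + 1
2 = 2·1 + 0  (stop)
So -177/23 = [-8; 3, 3, 2].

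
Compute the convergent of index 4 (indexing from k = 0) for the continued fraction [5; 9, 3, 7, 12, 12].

Using pₖ = aₖpₖ₋₁ + pₖ₋₂, qₖ = aₖqₖ₋₁ + qₖ₋₂ (with p₋₁=1, p₋₂=0, q₋₁=0, q₋₂=1):
  k=0: a=5, p=5, q=1
  k=1: a=9, p=46, q=9
  k=2: a=3, p=143, q=28
  k=3: a=7, p=1047, q=205
  k=4: a=12, p=12707, q=2488

12707/2488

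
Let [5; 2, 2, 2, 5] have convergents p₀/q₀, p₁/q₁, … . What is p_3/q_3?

Using pₖ = aₖpₖ₋₁ + pₖ₋₂, qₖ = aₖqₖ₋₁ + qₖ₋₂ (with p₋₁=1, p₋₂=0, q₋₁=0, q₋₂=1):
  k=0: a=5, p=5, q=1
  k=1: a=2, p=11, q=2
  k=2: a=2, p=27, q=5
  k=3: a=2, p=65, q=12

65/12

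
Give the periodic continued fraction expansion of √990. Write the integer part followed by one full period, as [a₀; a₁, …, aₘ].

a₀ = ⌊√990⌋ = 31.
With m₀=0, d₀=1 and mₖ₊₁ = dₖaₖ − mₖ, dₖ₊₁ = (n − mₖ₊₁²)/dₖ, aₖ₊₁ = ⌊(a₀+mₖ₊₁)/dₖ₊₁⌋:
  k=1: m=31, d=29, a=2
  k=2: m=27, d=9, a=6
  k=3: m=27, d=29, a=2
  k=4: m=31, d=1, a=62
d=1 and a=2a₀=62 at k=4, so the next step gives (m, d) = (31, 29) again — its k=1 value — and the period has length 4.

[31; 2, 6, 2, 62]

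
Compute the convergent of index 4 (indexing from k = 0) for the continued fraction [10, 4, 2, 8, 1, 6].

Using pₖ = aₖpₖ₋₁ + pₖ₋₂, qₖ = aₖqₖ₋₁ + qₖ₋₂ (with p₋₁=1, p₋₂=0, q₋₁=0, q₋₂=1):
  k=0: a=10, p=10, q=1
  k=1: a=4, p=41, q=4
  k=2: a=2, p=92, q=9
  k=3: a=8, p=777, q=76
  k=4: a=1, p=869, q=85

869/85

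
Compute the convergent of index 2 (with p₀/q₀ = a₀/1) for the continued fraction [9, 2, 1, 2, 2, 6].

28/3

Using pₖ = aₖpₖ₋₁ + pₖ₋₂, qₖ = aₖqₖ₋₁ + qₖ₋₂ (with p₋₁=1, p₋₂=0, q₋₁=0, q₋₂=1):
  k=0: a=9, p=9, q=1
  k=1: a=2, p=19, q=2
  k=2: a=1, p=28, q=3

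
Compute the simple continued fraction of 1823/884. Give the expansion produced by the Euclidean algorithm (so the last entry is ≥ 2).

[2; 16, 13, 1, 3]

1823 = 2*884 + 55
884 = 16*55 + 4
55 = 13*4 + 3
4 = 1*3 + 1
3 = 3*1 + 0  (stop)
So 1823/884 = [2; 16, 13, 1, 3].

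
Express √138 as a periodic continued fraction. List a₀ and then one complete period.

a₀ = ⌊√138⌋ = 11.
With m₀=0, d₀=1 and mₖ₊₁ = dₖaₖ − mₖ, dₖ₊₁ = (n − mₖ₊₁²)/dₖ, aₖ₊₁ = ⌊(a₀+mₖ₊₁)/dₖ₊₁⌋:
  k=1: m=11, d=17, a=1
  k=2: m=6, d=6, a=2
  k=3: m=6, d=17, a=1
  k=4: m=11, d=1, a=22
d=1 and a=2a₀=22 at k=4, so the next step gives (m, d) = (11, 17) again — its k=1 value — and the period has length 4.

[11; 1, 2, 1, 22]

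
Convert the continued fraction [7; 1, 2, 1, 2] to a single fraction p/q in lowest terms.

85/11

Using pₖ = aₖpₖ₋₁ + pₖ₋₂ and qₖ = aₖqₖ₋₁ + qₖ₋₂:
  k=0: a=7, p=7, q=1
  k=1: a=1, p=8, q=1
  k=2: a=2, p=23, q=3
  k=3: a=1, p=31, q=4
  k=4: a=2, p=85, q=11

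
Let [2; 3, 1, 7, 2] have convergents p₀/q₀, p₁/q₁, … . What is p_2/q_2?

9/4

Using pₖ = aₖpₖ₋₁ + pₖ₋₂, qₖ = aₖqₖ₋₁ + qₖ₋₂ (with p₋₁=1, p₋₂=0, q₋₁=0, q₋₂=1):
  k=0: a=2, p=2, q=1
  k=1: a=3, p=7, q=3
  k=2: a=1, p=9, q=4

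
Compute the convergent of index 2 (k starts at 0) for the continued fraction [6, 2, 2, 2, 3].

Using pₖ = aₖpₖ₋₁ + pₖ₋₂, qₖ = aₖqₖ₋₁ + qₖ₋₂ (with p₋₁=1, p₋₂=0, q₋₁=0, q₋₂=1):
  k=0: a=6, p=6, q=1
  k=1: a=2, p=13, q=2
  k=2: a=2, p=32, q=5

32/5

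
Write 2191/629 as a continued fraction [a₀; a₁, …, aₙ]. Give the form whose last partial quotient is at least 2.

[3; 2, 14, 2, 10]

2191 = 3·629 + 304
629 = 2·304 + 21
304 = 14·21 + 10
21 = 2·10 + 1
10 = 10·1 + 0  (stop)
So 2191/629 = [3; 2, 14, 2, 10].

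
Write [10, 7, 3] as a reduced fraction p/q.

223/22

Using pₖ = aₖpₖ₋₁ + pₖ₋₂ and qₖ = aₖqₖ₋₁ + qₖ₋₂:
  k=0: a=10, p=10, q=1
  k=1: a=7, p=71, q=7
  k=2: a=3, p=223, q=22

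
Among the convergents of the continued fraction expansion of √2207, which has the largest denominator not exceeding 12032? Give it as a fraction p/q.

207505/4417

√2207 = [46; 1, 45, 1, 92, …] (period length 4).
Convergents:
  p_0/q_0 = 46/1
  p_1/q_1 = 47/1
  p_2/q_2 = 2161/46
  p_3/q_3 = 2208/47
  p_4/q_4 = 205297/4370
  p_5/q_5 = 207505/4417
  p_6/q_6 = 9543022/203135
q_5 = 4417 ≤ 12032 < 203135 = q_6, so the answer is 207505/4417.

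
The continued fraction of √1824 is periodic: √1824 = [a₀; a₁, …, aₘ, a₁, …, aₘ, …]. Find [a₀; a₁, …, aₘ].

a₀ = ⌊√1824⌋ = 42.
With m₀=0, d₀=1 and mₖ₊₁ = dₖaₖ − mₖ, dₖ₊₁ = (n − mₖ₊₁²)/dₖ, aₖ₊₁ = ⌊(a₀+mₖ₊₁)/dₖ₊₁⌋:
  k=1: m=42, d=60, a=1
  k=2: m=18, d=25, a=2
  k=3: m=32, d=32, a=2
  k=4: m=32, d=25, a=2
  k=5: m=18, d=60, a=1
  k=6: m=42, d=1, a=84
d=1 and a=2a₀=84 at k=6, so the next step gives (m, d) = (42, 60) again — its k=1 value — and the period has length 6.

[42; 1, 2, 2, 2, 1, 84]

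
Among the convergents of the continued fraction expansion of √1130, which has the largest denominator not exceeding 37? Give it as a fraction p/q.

437/13

√1130 = [33; 1, 1, 1, 1, 1, 1, 66, …] (period length 7).
Convergents:
  p_0/q_0 = 33/1
  p_1/q_1 = 34/1
  p_2/q_2 = 67/2
  p_3/q_3 = 101/3
  p_4/q_4 = 168/5
  p_5/q_5 = 269/8
  p_6/q_6 = 437/13
  p_7/q_7 = 29111/866
q_6 = 13 ≤ 37 < 866 = q_7, so the answer is 437/13.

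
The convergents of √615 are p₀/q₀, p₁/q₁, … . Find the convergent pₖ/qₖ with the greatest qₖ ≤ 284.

√615 = [24; 1, 3, 1, 48, …] (period length 4).
Convergents:
  p_0/q_0 = 24/1
  p_1/q_1 = 25/1
  p_2/q_2 = 99/4
  p_3/q_3 = 124/5
  p_4/q_4 = 6051/244
  p_5/q_5 = 6175/249
  p_6/q_6 = 24576/991
q_5 = 249 ≤ 284 < 991 = q_6, so the answer is 6175/249.

6175/249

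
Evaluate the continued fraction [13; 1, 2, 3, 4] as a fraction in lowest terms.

589/43

Using pₖ = aₖpₖ₋₁ + pₖ₋₂ and qₖ = aₖqₖ₋₁ + qₖ₋₂:
  k=0: a=13, p=13, q=1
  k=1: a=1, p=14, q=1
  k=2: a=2, p=41, q=3
  k=3: a=3, p=137, q=10
  k=4: a=4, p=589, q=43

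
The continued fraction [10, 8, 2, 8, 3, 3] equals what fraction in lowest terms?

15086/1491

Using pₖ = aₖpₖ₋₁ + pₖ₋₂ and qₖ = aₖqₖ₋₁ + qₖ₋₂:
  k=0: a=10, p=10, q=1
  k=1: a=8, p=81, q=8
  k=2: a=2, p=172, q=17
  k=3: a=8, p=1457, q=144
  k=4: a=3, p=4543, q=449
  k=5: a=3, p=15086, q=1491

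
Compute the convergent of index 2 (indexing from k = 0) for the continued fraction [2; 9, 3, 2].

Using pₖ = aₖpₖ₋₁ + pₖ₋₂, qₖ = aₖqₖ₋₁ + qₖ₋₂ (with p₋₁=1, p₋₂=0, q₋₁=0, q₋₂=1):
  k=0: a=2, p=2, q=1
  k=1: a=9, p=19, q=9
  k=2: a=3, p=59, q=28

59/28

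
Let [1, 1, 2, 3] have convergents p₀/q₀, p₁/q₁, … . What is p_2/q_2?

Using pₖ = aₖpₖ₋₁ + pₖ₋₂, qₖ = aₖqₖ₋₁ + qₖ₋₂ (with p₋₁=1, p₋₂=0, q₋₁=0, q₋₂=1):
  k=0: a=1, p=1, q=1
  k=1: a=1, p=2, q=1
  k=2: a=2, p=5, q=3

5/3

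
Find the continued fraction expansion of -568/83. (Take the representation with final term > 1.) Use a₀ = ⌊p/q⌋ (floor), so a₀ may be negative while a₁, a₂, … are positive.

-568 = -7·83 + 13
83 = 6·13 + 5
13 = 2·5 + 3
5 = 1·3 + 2
3 = 1·2 + 1
2 = 2·1 + 0  (stop)
So -568/83 = [-7; 6, 2, 1, 1, 2].

[-7; 6, 2, 1, 1, 2]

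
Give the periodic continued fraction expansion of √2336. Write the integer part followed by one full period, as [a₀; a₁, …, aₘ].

[48; 3, 96]

a₀ = ⌊√2336⌋ = 48.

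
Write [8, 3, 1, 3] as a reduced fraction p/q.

124/15

Fold from the inside: start with 3/1.
  1 + 1/3 = 4/3
  3 + 3/4 = 15/4
  8 + 4/15 = 124/15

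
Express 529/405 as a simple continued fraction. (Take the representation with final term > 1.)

529 = 1*405 + 124
405 = 3*124 + 33
124 = 3*33 + 25
33 = 1*25 + 8
25 = 3*8 + 1
8 = 8*1 + 0  (stop)
So 529/405 = [1; 3, 3, 1, 3, 8].

[1; 3, 3, 1, 3, 8]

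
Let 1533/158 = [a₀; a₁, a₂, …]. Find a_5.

1533 = 9·158 + 111   →  a_0 = 9
158 = 1·111 + 47   →  a_1 = 1
111 = 2·47 + 17   →  a_2 = 2
47 = 2·17 + 13   →  a_3 = 2
17 = 1·13 + 4   →  a_4 = 1
13 = 3·4 + 1   →  a_5 = 3

3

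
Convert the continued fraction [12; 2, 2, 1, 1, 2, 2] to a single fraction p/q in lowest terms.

Fold from the inside: start with 2/1.
  2 + 1/2 = 5/2
  1 + 2/5 = 7/5
  1 + 5/7 = 12/7
  2 + 7/12 = 31/12
  2 + 12/31 = 74/31
  12 + 31/74 = 919/74

919/74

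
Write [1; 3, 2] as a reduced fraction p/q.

Fold from the inside: start with 2/1.
  3 + 1/2 = 7/2
  1 + 2/7 = 9/7

9/7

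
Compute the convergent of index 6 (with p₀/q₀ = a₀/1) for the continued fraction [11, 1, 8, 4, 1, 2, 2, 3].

3615/304

Using pₖ = aₖpₖ₋₁ + pₖ₋₂, qₖ = aₖqₖ₋₁ + qₖ₋₂ (with p₋₁=1, p₋₂=0, q₋₁=0, q₋₂=1):
  k=0: a=11, p=11, q=1
  k=1: a=1, p=12, q=1
  k=2: a=8, p=107, q=9
  k=3: a=4, p=440, q=37
  k=4: a=1, p=547, q=46
  k=5: a=2, p=1534, q=129
  k=6: a=2, p=3615, q=304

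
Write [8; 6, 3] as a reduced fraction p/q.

Using pₖ = aₖpₖ₋₁ + pₖ₋₂ and qₖ = aₖqₖ₋₁ + qₖ₋₂:
  k=0: a=8, p=8, q=1
  k=1: a=6, p=49, q=6
  k=2: a=3, p=155, q=19

155/19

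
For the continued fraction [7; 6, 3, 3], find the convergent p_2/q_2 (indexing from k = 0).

136/19

Using pₖ = aₖpₖ₋₁ + pₖ₋₂, qₖ = aₖqₖ₋₁ + qₖ₋₂ (with p₋₁=1, p₋₂=0, q₋₁=0, q₋₂=1):
  k=0: a=7, p=7, q=1
  k=1: a=6, p=43, q=6
  k=2: a=3, p=136, q=19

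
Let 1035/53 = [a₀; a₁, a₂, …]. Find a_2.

1035 = 19·53 + 28   →  a_0 = 19
53 = 1·28 + 25   →  a_1 = 1
28 = 1·25 + 3   →  a_2 = 1

1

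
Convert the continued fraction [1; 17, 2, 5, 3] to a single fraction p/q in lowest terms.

Fold from the inside: start with 3/1.
  5 + 1/3 = 16/3
  2 + 3/16 = 35/16
  17 + 16/35 = 611/35
  1 + 35/611 = 646/611

646/611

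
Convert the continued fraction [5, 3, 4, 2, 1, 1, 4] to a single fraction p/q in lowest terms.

1731/326

Fold from the inside: start with 4/1.
  1 + 1/4 = 5/4
  1 + 4/5 = 9/5
  2 + 5/9 = 23/9
  4 + 9/23 = 101/23
  3 + 23/101 = 326/101
  5 + 101/326 = 1731/326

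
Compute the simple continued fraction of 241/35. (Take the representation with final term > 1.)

[6; 1, 7, 1, 3]

241 = 6·35 + 31
35 = 1·31 + 4
31 = 7·4 + 3
4 = 1·3 + 1
3 = 3·1 + 0  (stop)
So 241/35 = [6; 1, 7, 1, 3].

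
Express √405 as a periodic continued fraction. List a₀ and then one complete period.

a₀ = ⌊√405⌋ = 20.
With m₀=0, d₀=1 and mₖ₊₁ = dₖaₖ − mₖ, dₖ₊₁ = (n − mₖ₊₁²)/dₖ, aₖ₊₁ = ⌊(a₀+mₖ₊₁)/dₖ₊₁⌋:
  k=1: m=20, d=5, a=8
  k=2: m=20, d=1, a=40
d=1 and a=2a₀=40 at k=2, so the next step gives (m, d) = (20, 5) again — its k=1 value — and the period has length 2.

[20; 8, 40]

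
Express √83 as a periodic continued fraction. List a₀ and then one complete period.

a₀ = ⌊√83⌋ = 9.
With m₀=0, d₀=1 and mₖ₊₁ = dₖaₖ − mₖ, dₖ₊₁ = (n − mₖ₊₁²)/dₖ, aₖ₊₁ = ⌊(a₀+mₖ₊₁)/dₖ₊₁⌋:
  k=1: m=9, d=2, a=9
  k=2: m=9, d=1, a=18
d=1 and a=2a₀=18 at k=2, so the next step gives (m, d) = (9, 2) again — its k=1 value — and the period has length 2.

[9; 9, 18]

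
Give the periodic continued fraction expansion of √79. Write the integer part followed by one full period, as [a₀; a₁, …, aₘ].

[8; 1, 7, 1, 16]

a₀ = ⌊√79⌋ = 8.
With m₀=0, d₀=1 and mₖ₊₁ = dₖaₖ − mₖ, dₖ₊₁ = (n − mₖ₊₁²)/dₖ, aₖ₊₁ = ⌊(a₀+mₖ₊₁)/dₖ₊₁⌋:
  k=1: m=8, d=15, a=1
  k=2: m=7, d=2, a=7
  k=3: m=7, d=15, a=1
  k=4: m=8, d=1, a=16
d=1 and a=2a₀=16 at k=4, so the next step gives (m, d) = (8, 15) again — its k=1 value — and the period has length 4.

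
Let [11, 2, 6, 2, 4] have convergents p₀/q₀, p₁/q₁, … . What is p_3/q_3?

Using pₖ = aₖpₖ₋₁ + pₖ₋₂, qₖ = aₖqₖ₋₁ + qₖ₋₂ (with p₋₁=1, p₋₂=0, q₋₁=0, q₋₂=1):
  k=0: a=11, p=11, q=1
  k=1: a=2, p=23, q=2
  k=2: a=6, p=149, q=13
  k=3: a=2, p=321, q=28

321/28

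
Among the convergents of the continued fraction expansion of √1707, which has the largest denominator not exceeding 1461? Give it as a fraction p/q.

√1707 = [41; 3, 6, 41, 6, 3, 82, …] (period length 6).
Convergents:
  p_0/q_0 = 41/1
  p_1/q_1 = 124/3
  p_2/q_2 = 785/19
  p_3/q_3 = 32309/782
  p_4/q_4 = 194639/4711
q_3 = 782 ≤ 1461 < 4711 = q_4, so the answer is 32309/782.

32309/782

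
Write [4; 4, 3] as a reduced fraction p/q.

Fold from the inside: start with 3/1.
  4 + 1/3 = 13/3
  4 + 3/13 = 55/13

55/13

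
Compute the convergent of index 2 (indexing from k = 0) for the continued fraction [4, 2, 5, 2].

Using pₖ = aₖpₖ₋₁ + pₖ₋₂, qₖ = aₖqₖ₋₁ + qₖ₋₂ (with p₋₁=1, p₋₂=0, q₋₁=0, q₋₂=1):
  k=0: a=4, p=4, q=1
  k=1: a=2, p=9, q=2
  k=2: a=5, p=49, q=11

49/11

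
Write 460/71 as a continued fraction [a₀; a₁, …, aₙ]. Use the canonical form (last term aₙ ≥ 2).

460 = 6×71 + 34
71 = 2×34 + 3
34 = 11×3 + 1
3 = 3×1 + 0  (stop)
So 460/71 = [6; 2, 11, 3].

[6; 2, 11, 3]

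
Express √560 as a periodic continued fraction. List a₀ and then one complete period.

a₀ = ⌊√560⌋ = 23.
With m₀=0, d₀=1 and mₖ₊₁ = dₖaₖ − mₖ, dₖ₊₁ = (n − mₖ₊₁²)/dₖ, aₖ₊₁ = ⌊(a₀+mₖ₊₁)/dₖ₊₁⌋:
  k=1: m=23, d=31, a=1
  k=2: m=8, d=16, a=1
  k=3: m=8, d=31, a=1
  k=4: m=23, d=1, a=46
d=1 and a=2a₀=46 at k=4, so the next step gives (m, d) = (23, 31) again — its k=1 value — and the period has length 4.

[23; 1, 1, 1, 46]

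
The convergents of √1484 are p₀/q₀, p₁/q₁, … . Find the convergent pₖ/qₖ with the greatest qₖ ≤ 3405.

√1484 = [38; 1, 1, 10, 1, 1, 76, …] (period length 6).
Convergents:
  p_0/q_0 = 38/1
  p_1/q_1 = 39/1
  p_2/q_2 = 77/2
  p_3/q_3 = 809/21
  p_4/q_4 = 886/23
  p_5/q_5 = 1695/44
  p_6/q_6 = 129706/3367
  p_7/q_7 = 131401/3411
q_6 = 3367 ≤ 3405 < 3411 = q_7, so the answer is 129706/3367.

129706/3367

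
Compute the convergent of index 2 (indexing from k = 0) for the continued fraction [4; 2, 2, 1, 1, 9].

22/5

Using pₖ = aₖpₖ₋₁ + pₖ₋₂, qₖ = aₖqₖ₋₁ + qₖ₋₂ (with p₋₁=1, p₋₂=0, q₋₁=0, q₋₂=1):
  k=0: a=4, p=4, q=1
  k=1: a=2, p=9, q=2
  k=2: a=2, p=22, q=5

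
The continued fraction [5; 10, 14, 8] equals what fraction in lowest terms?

Fold from the inside: start with 8/1.
  14 + 1/8 = 113/8
  10 + 8/113 = 1138/113
  5 + 113/1138 = 5803/1138

5803/1138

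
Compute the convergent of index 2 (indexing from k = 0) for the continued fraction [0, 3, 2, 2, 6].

2/7

Using pₖ = aₖpₖ₋₁ + pₖ₋₂, qₖ = aₖqₖ₋₁ + qₖ₋₂ (with p₋₁=1, p₋₂=0, q₋₁=0, q₋₂=1):
  k=0: a=0, p=0, q=1
  k=1: a=3, p=1, q=3
  k=2: a=2, p=2, q=7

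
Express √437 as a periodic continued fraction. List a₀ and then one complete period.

[20; 1, 9, 2, 9, 1, 40]

a₀ = ⌊√437⌋ = 20.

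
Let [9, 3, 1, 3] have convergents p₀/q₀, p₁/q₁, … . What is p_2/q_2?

37/4

Using pₖ = aₖpₖ₋₁ + pₖ₋₂, qₖ = aₖqₖ₋₁ + qₖ₋₂ (with p₋₁=1, p₋₂=0, q₋₁=0, q₋₂=1):
  k=0: a=9, p=9, q=1
  k=1: a=3, p=28, q=3
  k=2: a=1, p=37, q=4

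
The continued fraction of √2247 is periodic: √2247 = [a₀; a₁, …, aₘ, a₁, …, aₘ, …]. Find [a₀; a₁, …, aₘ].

[47; 2, 2, 15, 2, 2, 94]

a₀ = ⌊√2247⌋ = 47.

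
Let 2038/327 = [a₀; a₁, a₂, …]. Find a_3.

2038 = 6·327 + 76   →  a_0 = 6
327 = 4·76 + 23   →  a_1 = 4
76 = 3·23 + 7   →  a_2 = 3
23 = 3·7 + 2   →  a_3 = 3

3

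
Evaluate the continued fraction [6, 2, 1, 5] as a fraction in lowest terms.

108/17

Using pₖ = aₖpₖ₋₁ + pₖ₋₂ and qₖ = aₖqₖ₋₁ + qₖ₋₂:
  k=0: a=6, p=6, q=1
  k=1: a=2, p=13, q=2
  k=2: a=1, p=19, q=3
  k=3: a=5, p=108, q=17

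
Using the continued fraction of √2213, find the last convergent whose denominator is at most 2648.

√2213 = [47; 23, 1, 1, 23, 94, …] (period length 5).
Convergents:
  p_0/q_0 = 47/1
  p_1/q_1 = 1082/23
  p_2/q_2 = 1129/24
  p_3/q_3 = 2211/47
  p_4/q_4 = 51982/1105
  p_5/q_5 = 4888519/103917
q_4 = 1105 ≤ 2648 < 103917 = q_5, so the answer is 51982/1105.

51982/1105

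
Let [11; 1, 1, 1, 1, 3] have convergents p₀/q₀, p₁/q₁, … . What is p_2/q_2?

23/2

Using pₖ = aₖpₖ₋₁ + pₖ₋₂, qₖ = aₖqₖ₋₁ + qₖ₋₂ (with p₋₁=1, p₋₂=0, q₋₁=0, q₋₂=1):
  k=0: a=11, p=11, q=1
  k=1: a=1, p=12, q=1
  k=2: a=1, p=23, q=2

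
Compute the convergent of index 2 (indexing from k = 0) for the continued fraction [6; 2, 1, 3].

Using pₖ = aₖpₖ₋₁ + pₖ₋₂, qₖ = aₖqₖ₋₁ + qₖ₋₂ (with p₋₁=1, p₋₂=0, q₋₁=0, q₋₂=1):
  k=0: a=6, p=6, q=1
  k=1: a=2, p=13, q=2
  k=2: a=1, p=19, q=3

19/3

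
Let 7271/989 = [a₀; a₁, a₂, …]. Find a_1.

7271 = 7·989 + 348   →  a_0 = 7
989 = 2·348 + 293   →  a_1 = 2

2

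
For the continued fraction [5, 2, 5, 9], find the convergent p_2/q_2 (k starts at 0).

Using pₖ = aₖpₖ₋₁ + pₖ₋₂, qₖ = aₖqₖ₋₁ + qₖ₋₂ (with p₋₁=1, p₋₂=0, q₋₁=0, q₋₂=1):
  k=0: a=5, p=5, q=1
  k=1: a=2, p=11, q=2
  k=2: a=5, p=60, q=11

60/11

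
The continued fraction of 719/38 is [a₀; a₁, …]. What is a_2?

719 = 18·38 + 35   →  a_0 = 18
38 = 1·35 + 3   →  a_1 = 1
35 = 11·3 + 2   →  a_2 = 11

11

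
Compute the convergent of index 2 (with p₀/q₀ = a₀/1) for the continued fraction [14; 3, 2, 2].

Using pₖ = aₖpₖ₋₁ + pₖ₋₂, qₖ = aₖqₖ₋₁ + qₖ₋₂ (with p₋₁=1, p₋₂=0, q₋₁=0, q₋₂=1):
  k=0: a=14, p=14, q=1
  k=1: a=3, p=43, q=3
  k=2: a=2, p=100, q=7

100/7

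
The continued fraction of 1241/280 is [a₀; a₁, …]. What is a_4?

1241 = 4·280 + 121   →  a_0 = 4
280 = 2·121 + 38   →  a_1 = 2
121 = 3·38 + 7   →  a_2 = 3
38 = 5·7 + 3   →  a_3 = 5
7 = 2·3 + 1   →  a_4 = 2

2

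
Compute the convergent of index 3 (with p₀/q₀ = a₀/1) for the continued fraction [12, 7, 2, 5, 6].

Using pₖ = aₖpₖ₋₁ + pₖ₋₂, qₖ = aₖqₖ₋₁ + qₖ₋₂ (with p₋₁=1, p₋₂=0, q₋₁=0, q₋₂=1):
  k=0: a=12, p=12, q=1
  k=1: a=7, p=85, q=7
  k=2: a=2, p=182, q=15
  k=3: a=5, p=995, q=82

995/82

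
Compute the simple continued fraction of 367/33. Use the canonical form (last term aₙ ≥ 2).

367 = 11×33 + 4
33 = 8×4 + 1
4 = 4×1 + 0  (stop)
So 367/33 = [11; 8, 4].

[11; 8, 4]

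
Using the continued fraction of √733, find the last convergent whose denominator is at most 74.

731/27

√733 = [27; 13, 1, 1, 13, 54, …] (period length 5).
Convergents:
  p_0/q_0 = 27/1
  p_1/q_1 = 352/13
  p_2/q_2 = 379/14
  p_3/q_3 = 731/27
  p_4/q_4 = 9882/365
q_3 = 27 ≤ 74 < 365 = q_4, so the answer is 731/27.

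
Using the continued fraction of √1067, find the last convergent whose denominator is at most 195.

√1067 = [32; 1, 1, 1, 64, …] (period length 4).
Convergents:
  p_0/q_0 = 32/1
  p_1/q_1 = 33/1
  p_2/q_2 = 65/2
  p_3/q_3 = 98/3
  p_4/q_4 = 6337/194
  p_5/q_5 = 6435/197
q_4 = 194 ≤ 195 < 197 = q_5, so the answer is 6337/194.

6337/194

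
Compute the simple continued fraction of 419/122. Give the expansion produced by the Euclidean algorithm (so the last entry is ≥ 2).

419 = 3*122 + 53
122 = 2*53 + 16
53 = 3*16 + 5
16 = 3*5 + 1
5 = 5*1 + 0  (stop)
So 419/122 = [3; 2, 3, 3, 5].

[3; 2, 3, 3, 5]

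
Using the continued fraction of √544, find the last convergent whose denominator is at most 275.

2449/105

√544 = [23; 3, 11, 3, 46, …] (period length 4).
Convergents:
  p_0/q_0 = 23/1
  p_1/q_1 = 70/3
  p_2/q_2 = 793/34
  p_3/q_3 = 2449/105
  p_4/q_4 = 113447/4864
q_3 = 105 ≤ 275 < 4864 = q_4, so the answer is 2449/105.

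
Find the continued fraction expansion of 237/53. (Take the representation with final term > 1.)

237 = 4*53 + 25
53 = 2*25 + 3
25 = 8*3 + 1
3 = 3*1 + 0  (stop)
So 237/53 = [4; 2, 8, 3].

[4; 2, 8, 3]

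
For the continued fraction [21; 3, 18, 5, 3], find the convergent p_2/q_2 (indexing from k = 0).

Using pₖ = aₖpₖ₋₁ + pₖ₋₂, qₖ = aₖqₖ₋₁ + qₖ₋₂ (with p₋₁=1, p₋₂=0, q₋₁=0, q₋₂=1):
  k=0: a=21, p=21, q=1
  k=1: a=3, p=64, q=3
  k=2: a=18, p=1173, q=55

1173/55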